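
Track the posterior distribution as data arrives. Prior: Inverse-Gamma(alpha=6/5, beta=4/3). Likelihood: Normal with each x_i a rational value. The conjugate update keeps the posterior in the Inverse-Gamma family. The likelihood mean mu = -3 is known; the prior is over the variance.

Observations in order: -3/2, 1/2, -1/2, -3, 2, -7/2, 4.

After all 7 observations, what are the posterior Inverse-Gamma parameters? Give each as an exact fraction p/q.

alpha=47/10, beta=293/6

obs 1: x=-3/2 → posterior Inverse-Gamma(17/10, 59/24)
obs 2: x=1/2 → posterior Inverse-Gamma(11/5, 103/12)
obs 3: x=-1/2 → posterior Inverse-Gamma(27/10, 281/24)
obs 4: x=-3 → posterior Inverse-Gamma(16/5, 281/24)
obs 5: x=2 → posterior Inverse-Gamma(37/10, 581/24)
obs 6: x=-7/2 → posterior Inverse-Gamma(21/5, 73/3)
obs 7: x=4 → posterior Inverse-Gamma(47/10, 293/6)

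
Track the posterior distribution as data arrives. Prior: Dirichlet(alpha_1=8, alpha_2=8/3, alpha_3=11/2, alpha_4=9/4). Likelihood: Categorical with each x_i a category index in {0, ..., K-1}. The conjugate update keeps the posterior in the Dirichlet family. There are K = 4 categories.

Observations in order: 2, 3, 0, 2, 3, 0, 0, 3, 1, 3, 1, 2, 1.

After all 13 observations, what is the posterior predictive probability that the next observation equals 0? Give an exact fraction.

obs 1: x=2 → posterior Dirichlet(8, 8/3, 13/2, 9/4)
obs 2: x=3 → posterior Dirichlet(8, 8/3, 13/2, 13/4)
obs 3: x=0 → posterior Dirichlet(9, 8/3, 13/2, 13/4)
obs 4: x=2 → posterior Dirichlet(9, 8/3, 15/2, 13/4)
obs 5: x=3 → posterior Dirichlet(9, 8/3, 15/2, 17/4)
obs 6: x=0 → posterior Dirichlet(10, 8/3, 15/2, 17/4)
obs 7: x=0 → posterior Dirichlet(11, 8/3, 15/2, 17/4)
obs 8: x=3 → posterior Dirichlet(11, 8/3, 15/2, 21/4)
obs 9: x=1 → posterior Dirichlet(11, 11/3, 15/2, 21/4)
obs 10: x=3 → posterior Dirichlet(11, 11/3, 15/2, 25/4)
obs 11: x=1 → posterior Dirichlet(11, 14/3, 15/2, 25/4)
obs 12: x=2 → posterior Dirichlet(11, 14/3, 17/2, 25/4)
obs 13: x=1 → posterior Dirichlet(11, 17/3, 17/2, 25/4)

132/377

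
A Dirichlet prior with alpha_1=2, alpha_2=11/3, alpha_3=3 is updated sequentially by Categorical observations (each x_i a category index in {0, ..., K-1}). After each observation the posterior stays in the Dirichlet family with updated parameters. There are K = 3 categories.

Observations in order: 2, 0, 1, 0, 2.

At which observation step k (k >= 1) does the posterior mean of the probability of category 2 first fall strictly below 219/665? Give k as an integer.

k = 4

obs 1: x=2 → posterior Dirichlet(2, 11/3, 4)
obs 2: x=0 → posterior Dirichlet(3, 11/3, 4)
obs 3: x=1 → posterior Dirichlet(3, 14/3, 4)
obs 4: x=0 → posterior Dirichlet(4, 14/3, 4)
obs 5: x=2 → posterior Dirichlet(4, 14/3, 5)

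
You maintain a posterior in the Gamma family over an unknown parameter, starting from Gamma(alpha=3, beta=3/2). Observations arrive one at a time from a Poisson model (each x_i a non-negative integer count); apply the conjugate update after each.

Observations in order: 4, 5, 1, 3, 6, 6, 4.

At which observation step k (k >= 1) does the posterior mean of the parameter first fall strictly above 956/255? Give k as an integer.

k = 7

obs 1: x=4 → posterior Gamma(7, 5/2)
obs 2: x=5 → posterior Gamma(12, 7/2)
obs 3: x=1 → posterior Gamma(13, 9/2)
obs 4: x=3 → posterior Gamma(16, 11/2)
obs 5: x=6 → posterior Gamma(22, 13/2)
obs 6: x=6 → posterior Gamma(28, 15/2)
obs 7: x=4 → posterior Gamma(32, 17/2)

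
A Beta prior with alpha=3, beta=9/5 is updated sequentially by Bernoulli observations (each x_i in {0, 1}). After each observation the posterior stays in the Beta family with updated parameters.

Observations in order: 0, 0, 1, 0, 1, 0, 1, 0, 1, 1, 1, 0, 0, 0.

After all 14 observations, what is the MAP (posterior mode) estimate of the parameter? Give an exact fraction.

10/21

obs 1: x=0 → posterior Beta(3, 14/5)
obs 2: x=0 → posterior Beta(3, 19/5)
obs 3: x=1 → posterior Beta(4, 19/5)
obs 4: x=0 → posterior Beta(4, 24/5)
obs 5: x=1 → posterior Beta(5, 24/5)
obs 6: x=0 → posterior Beta(5, 29/5)
obs 7: x=1 → posterior Beta(6, 29/5)
obs 8: x=0 → posterior Beta(6, 34/5)
obs 9: x=1 → posterior Beta(7, 34/5)
obs 10: x=1 → posterior Beta(8, 34/5)
obs 11: x=1 → posterior Beta(9, 34/5)
obs 12: x=0 → posterior Beta(9, 39/5)
obs 13: x=0 → posterior Beta(9, 44/5)
obs 14: x=0 → posterior Beta(9, 49/5)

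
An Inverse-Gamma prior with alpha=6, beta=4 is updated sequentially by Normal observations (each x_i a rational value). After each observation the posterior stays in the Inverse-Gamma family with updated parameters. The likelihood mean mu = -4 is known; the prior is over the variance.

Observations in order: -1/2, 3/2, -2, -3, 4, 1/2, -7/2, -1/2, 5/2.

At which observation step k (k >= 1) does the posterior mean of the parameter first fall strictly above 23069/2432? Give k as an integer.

obs 1: x=-1/2 → posterior Inverse-Gamma(13/2, 81/8)
obs 2: x=3/2 → posterior Inverse-Gamma(7, 101/4)
obs 3: x=-2 → posterior Inverse-Gamma(15/2, 109/4)
obs 4: x=-3 → posterior Inverse-Gamma(8, 111/4)
obs 5: x=4 → posterior Inverse-Gamma(17/2, 239/4)
obs 6: x=1/2 → posterior Inverse-Gamma(9, 559/8)
obs 7: x=-7/2 → posterior Inverse-Gamma(19/2, 70)
obs 8: x=-1/2 → posterior Inverse-Gamma(10, 609/8)
obs 9: x=5/2 → posterior Inverse-Gamma(21/2, 389/4)

k = 9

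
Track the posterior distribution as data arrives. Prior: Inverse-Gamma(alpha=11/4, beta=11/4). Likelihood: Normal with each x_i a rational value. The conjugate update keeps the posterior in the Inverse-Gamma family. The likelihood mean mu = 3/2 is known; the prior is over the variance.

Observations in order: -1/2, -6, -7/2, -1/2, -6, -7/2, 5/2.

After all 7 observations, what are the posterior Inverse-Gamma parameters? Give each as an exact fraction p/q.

obs 1: x=-1/2 → posterior Inverse-Gamma(13/4, 19/4)
obs 2: x=-6 → posterior Inverse-Gamma(15/4, 263/8)
obs 3: x=-7/2 → posterior Inverse-Gamma(17/4, 363/8)
obs 4: x=-1/2 → posterior Inverse-Gamma(19/4, 379/8)
obs 5: x=-6 → posterior Inverse-Gamma(21/4, 151/2)
obs 6: x=-7/2 → posterior Inverse-Gamma(23/4, 88)
obs 7: x=5/2 → posterior Inverse-Gamma(25/4, 177/2)

alpha=25/4, beta=177/2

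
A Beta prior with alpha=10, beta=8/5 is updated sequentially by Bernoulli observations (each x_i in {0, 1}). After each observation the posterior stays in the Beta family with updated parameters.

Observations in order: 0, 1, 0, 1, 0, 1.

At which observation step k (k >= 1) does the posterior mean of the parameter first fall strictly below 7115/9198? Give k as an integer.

k = 3

obs 1: x=0 → posterior Beta(10, 13/5)
obs 2: x=1 → posterior Beta(11, 13/5)
obs 3: x=0 → posterior Beta(11, 18/5)
obs 4: x=1 → posterior Beta(12, 18/5)
obs 5: x=0 → posterior Beta(12, 23/5)
obs 6: x=1 → posterior Beta(13, 23/5)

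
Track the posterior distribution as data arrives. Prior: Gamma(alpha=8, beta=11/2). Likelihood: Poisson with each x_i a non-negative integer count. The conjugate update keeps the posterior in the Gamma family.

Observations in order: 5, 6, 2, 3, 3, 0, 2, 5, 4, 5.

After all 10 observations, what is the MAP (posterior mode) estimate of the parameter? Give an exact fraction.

obs 1: x=5 → posterior Gamma(13, 13/2)
obs 2: x=6 → posterior Gamma(19, 15/2)
obs 3: x=2 → posterior Gamma(21, 17/2)
obs 4: x=3 → posterior Gamma(24, 19/2)
obs 5: x=3 → posterior Gamma(27, 21/2)
obs 6: x=0 → posterior Gamma(27, 23/2)
obs 7: x=2 → posterior Gamma(29, 25/2)
obs 8: x=5 → posterior Gamma(34, 27/2)
obs 9: x=4 → posterior Gamma(38, 29/2)
obs 10: x=5 → posterior Gamma(43, 31/2)

84/31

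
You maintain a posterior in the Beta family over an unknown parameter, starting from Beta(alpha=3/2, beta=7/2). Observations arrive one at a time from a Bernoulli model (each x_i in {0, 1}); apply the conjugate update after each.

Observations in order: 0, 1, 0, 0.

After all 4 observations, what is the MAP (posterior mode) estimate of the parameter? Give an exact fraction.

3/14

obs 1: x=0 → posterior Beta(3/2, 9/2)
obs 2: x=1 → posterior Beta(5/2, 9/2)
obs 3: x=0 → posterior Beta(5/2, 11/2)
obs 4: x=0 → posterior Beta(5/2, 13/2)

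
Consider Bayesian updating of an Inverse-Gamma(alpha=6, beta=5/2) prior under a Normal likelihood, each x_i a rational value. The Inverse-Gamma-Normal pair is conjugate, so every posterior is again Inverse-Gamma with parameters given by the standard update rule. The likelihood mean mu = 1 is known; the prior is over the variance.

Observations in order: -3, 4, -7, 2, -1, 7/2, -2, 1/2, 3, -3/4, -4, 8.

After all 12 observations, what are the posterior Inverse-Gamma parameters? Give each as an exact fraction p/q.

obs 1: x=-3 → posterior Inverse-Gamma(13/2, 21/2)
obs 2: x=4 → posterior Inverse-Gamma(7, 15)
obs 3: x=-7 → posterior Inverse-Gamma(15/2, 47)
obs 4: x=2 → posterior Inverse-Gamma(8, 95/2)
obs 5: x=-1 → posterior Inverse-Gamma(17/2, 99/2)
obs 6: x=7/2 → posterior Inverse-Gamma(9, 421/8)
obs 7: x=-2 → posterior Inverse-Gamma(19/2, 457/8)
obs 8: x=1/2 → posterior Inverse-Gamma(10, 229/4)
obs 9: x=3 → posterior Inverse-Gamma(21/2, 237/4)
obs 10: x=-3/4 → posterior Inverse-Gamma(11, 1945/32)
obs 11: x=-4 → posterior Inverse-Gamma(23/2, 2345/32)
obs 12: x=8 → posterior Inverse-Gamma(12, 3129/32)

alpha=12, beta=3129/32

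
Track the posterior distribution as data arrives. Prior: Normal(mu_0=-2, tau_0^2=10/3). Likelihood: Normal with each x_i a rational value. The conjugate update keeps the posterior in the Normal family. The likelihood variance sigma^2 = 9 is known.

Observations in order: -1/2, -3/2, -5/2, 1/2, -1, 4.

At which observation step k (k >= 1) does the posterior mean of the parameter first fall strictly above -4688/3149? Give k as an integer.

k = 4

obs 1: x=-1/2 → posterior Normal(-59/37, 90/37)
obs 2: x=-3/2 → posterior Normal(-74/47, 90/47)
obs 3: x=-5/2 → posterior Normal(-33/19, 30/19)
obs 4: x=1/2 → posterior Normal(-94/67, 90/67)
obs 5: x=-1 → posterior Normal(-104/77, 90/77)
obs 6: x=4 → posterior Normal(-64/87, 30/29)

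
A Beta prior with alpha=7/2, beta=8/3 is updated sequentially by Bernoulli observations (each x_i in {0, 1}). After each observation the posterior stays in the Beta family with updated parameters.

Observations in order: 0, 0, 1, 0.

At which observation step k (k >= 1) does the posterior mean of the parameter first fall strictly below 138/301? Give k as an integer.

k = 2

obs 1: x=0 → posterior Beta(7/2, 11/3)
obs 2: x=0 → posterior Beta(7/2, 14/3)
obs 3: x=1 → posterior Beta(9/2, 14/3)
obs 4: x=0 → posterior Beta(9/2, 17/3)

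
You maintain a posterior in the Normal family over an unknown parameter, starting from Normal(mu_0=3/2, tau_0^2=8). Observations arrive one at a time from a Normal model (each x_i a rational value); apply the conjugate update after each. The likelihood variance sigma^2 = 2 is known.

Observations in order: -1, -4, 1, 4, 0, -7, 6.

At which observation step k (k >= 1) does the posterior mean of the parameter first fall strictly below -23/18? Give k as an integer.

obs 1: x=-1 → posterior Normal(-1/2, 8/5)
obs 2: x=-4 → posterior Normal(-37/18, 8/9)
obs 3: x=1 → posterior Normal(-29/26, 8/13)
obs 4: x=4 → posterior Normal(3/34, 8/17)
obs 5: x=0 → posterior Normal(1/14, 8/21)
obs 6: x=-7 → posterior Normal(-53/50, 8/25)
obs 7: x=6 → posterior Normal(-5/58, 8/29)

k = 2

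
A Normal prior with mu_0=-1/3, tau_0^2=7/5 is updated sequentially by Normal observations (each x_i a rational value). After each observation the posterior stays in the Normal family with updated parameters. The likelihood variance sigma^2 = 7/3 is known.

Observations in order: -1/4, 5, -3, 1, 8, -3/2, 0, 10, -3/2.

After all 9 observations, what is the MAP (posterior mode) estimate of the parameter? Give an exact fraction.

obs 1: x=-1/4 → posterior Normal(-29/96, 7/8)
obs 2: x=5 → posterior Normal(151/132, 7/11)
obs 3: x=-3 → posterior Normal(43/168, 1/2)
obs 4: x=1 → posterior Normal(79/204, 7/17)
obs 5: x=8 → posterior Normal(367/240, 7/20)
obs 6: x=-3/2 → posterior Normal(313/276, 7/23)
obs 7: x=0 → posterior Normal(313/312, 7/26)
obs 8: x=10 → posterior Normal(673/348, 7/29)
obs 9: x=-3/2 → posterior Normal(619/384, 7/32)

619/384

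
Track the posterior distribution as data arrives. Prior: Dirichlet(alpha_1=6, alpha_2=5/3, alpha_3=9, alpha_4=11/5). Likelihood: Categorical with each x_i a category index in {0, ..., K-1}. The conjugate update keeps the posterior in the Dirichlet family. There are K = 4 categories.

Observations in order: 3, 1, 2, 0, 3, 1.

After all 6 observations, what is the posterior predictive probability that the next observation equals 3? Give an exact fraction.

obs 1: x=3 → posterior Dirichlet(6, 5/3, 9, 16/5)
obs 2: x=1 → posterior Dirichlet(6, 8/3, 9, 16/5)
obs 3: x=2 → posterior Dirichlet(6, 8/3, 10, 16/5)
obs 4: x=0 → posterior Dirichlet(7, 8/3, 10, 16/5)
obs 5: x=3 → posterior Dirichlet(7, 8/3, 10, 21/5)
obs 6: x=1 → posterior Dirichlet(7, 11/3, 10, 21/5)

63/373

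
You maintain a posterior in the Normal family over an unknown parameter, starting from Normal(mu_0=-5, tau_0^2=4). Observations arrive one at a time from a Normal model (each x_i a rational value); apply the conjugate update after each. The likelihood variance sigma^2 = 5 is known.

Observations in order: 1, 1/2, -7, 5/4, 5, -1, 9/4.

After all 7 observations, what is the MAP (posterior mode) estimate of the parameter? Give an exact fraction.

-17/33

obs 1: x=1 → posterior Normal(-7/3, 20/9)
obs 2: x=1/2 → posterior Normal(-19/13, 20/13)
obs 3: x=-7 → posterior Normal(-47/17, 20/17)
obs 4: x=5/4 → posterior Normal(-2, 20/21)
obs 5: x=5 → posterior Normal(-22/25, 4/5)
obs 6: x=-1 → posterior Normal(-26/29, 20/29)
obs 7: x=9/4 → posterior Normal(-17/33, 20/33)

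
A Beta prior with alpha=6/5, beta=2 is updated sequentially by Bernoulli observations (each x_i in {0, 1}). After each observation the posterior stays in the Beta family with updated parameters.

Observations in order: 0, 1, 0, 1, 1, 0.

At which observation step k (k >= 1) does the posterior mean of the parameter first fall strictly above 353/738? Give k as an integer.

k = 5

obs 1: x=0 → posterior Beta(6/5, 3)
obs 2: x=1 → posterior Beta(11/5, 3)
obs 3: x=0 → posterior Beta(11/5, 4)
obs 4: x=1 → posterior Beta(16/5, 4)
obs 5: x=1 → posterior Beta(21/5, 4)
obs 6: x=0 → posterior Beta(21/5, 5)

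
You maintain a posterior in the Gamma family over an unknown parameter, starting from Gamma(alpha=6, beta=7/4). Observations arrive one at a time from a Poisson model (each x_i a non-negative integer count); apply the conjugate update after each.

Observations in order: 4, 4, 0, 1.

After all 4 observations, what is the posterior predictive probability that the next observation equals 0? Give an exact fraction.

266635235464391245607/2954312706550833698643

obs 1: x=4 → posterior Gamma(10, 11/4)
obs 2: x=4 → posterior Gamma(14, 15/4)
obs 3: x=0 → posterior Gamma(14, 19/4)
obs 4: x=1 → posterior Gamma(15, 23/4)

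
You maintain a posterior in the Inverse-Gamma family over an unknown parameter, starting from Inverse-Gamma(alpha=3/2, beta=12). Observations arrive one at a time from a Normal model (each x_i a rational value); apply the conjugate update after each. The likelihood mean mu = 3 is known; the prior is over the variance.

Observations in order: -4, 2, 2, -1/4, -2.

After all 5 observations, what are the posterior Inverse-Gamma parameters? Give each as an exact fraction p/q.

obs 1: x=-4 → posterior Inverse-Gamma(2, 73/2)
obs 2: x=2 → posterior Inverse-Gamma(5/2, 37)
obs 3: x=2 → posterior Inverse-Gamma(3, 75/2)
obs 4: x=-1/4 → posterior Inverse-Gamma(7/2, 1369/32)
obs 5: x=-2 → posterior Inverse-Gamma(4, 1769/32)

alpha=4, beta=1769/32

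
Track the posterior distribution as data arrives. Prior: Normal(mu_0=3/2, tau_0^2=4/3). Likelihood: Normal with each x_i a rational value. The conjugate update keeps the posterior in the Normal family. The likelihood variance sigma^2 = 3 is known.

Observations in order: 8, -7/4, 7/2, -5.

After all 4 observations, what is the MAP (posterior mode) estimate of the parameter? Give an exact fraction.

13/10

obs 1: x=8 → posterior Normal(7/2, 12/13)
obs 2: x=-7/4 → posterior Normal(77/34, 12/17)
obs 3: x=7/2 → posterior Normal(5/2, 4/7)
obs 4: x=-5 → posterior Normal(13/10, 12/25)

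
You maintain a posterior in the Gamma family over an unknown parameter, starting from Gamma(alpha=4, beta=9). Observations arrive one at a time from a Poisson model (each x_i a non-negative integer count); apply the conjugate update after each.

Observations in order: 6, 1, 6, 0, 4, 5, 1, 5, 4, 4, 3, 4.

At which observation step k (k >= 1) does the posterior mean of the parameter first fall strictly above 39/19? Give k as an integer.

k = 10

obs 1: x=6 → posterior Gamma(10, 10)
obs 2: x=1 → posterior Gamma(11, 11)
obs 3: x=6 → posterior Gamma(17, 12)
obs 4: x=0 → posterior Gamma(17, 13)
obs 5: x=4 → posterior Gamma(21, 14)
obs 6: x=5 → posterior Gamma(26, 15)
obs 7: x=1 → posterior Gamma(27, 16)
obs 8: x=5 → posterior Gamma(32, 17)
obs 9: x=4 → posterior Gamma(36, 18)
obs 10: x=4 → posterior Gamma(40, 19)
obs 11: x=3 → posterior Gamma(43, 20)
obs 12: x=4 → posterior Gamma(47, 21)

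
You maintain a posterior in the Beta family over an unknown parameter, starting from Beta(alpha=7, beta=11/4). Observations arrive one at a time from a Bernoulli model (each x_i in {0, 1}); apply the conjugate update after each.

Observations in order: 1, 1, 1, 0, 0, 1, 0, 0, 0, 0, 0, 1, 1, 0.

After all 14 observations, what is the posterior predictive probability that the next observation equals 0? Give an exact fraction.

obs 1: x=1 → posterior Beta(8, 11/4)
obs 2: x=1 → posterior Beta(9, 11/4)
obs 3: x=1 → posterior Beta(10, 11/4)
obs 4: x=0 → posterior Beta(10, 15/4)
obs 5: x=0 → posterior Beta(10, 19/4)
obs 6: x=1 → posterior Beta(11, 19/4)
obs 7: x=0 → posterior Beta(11, 23/4)
obs 8: x=0 → posterior Beta(11, 27/4)
obs 9: x=0 → posterior Beta(11, 31/4)
obs 10: x=0 → posterior Beta(11, 35/4)
obs 11: x=0 → posterior Beta(11, 39/4)
obs 12: x=1 → posterior Beta(12, 39/4)
obs 13: x=1 → posterior Beta(13, 39/4)
obs 14: x=0 → posterior Beta(13, 43/4)

43/95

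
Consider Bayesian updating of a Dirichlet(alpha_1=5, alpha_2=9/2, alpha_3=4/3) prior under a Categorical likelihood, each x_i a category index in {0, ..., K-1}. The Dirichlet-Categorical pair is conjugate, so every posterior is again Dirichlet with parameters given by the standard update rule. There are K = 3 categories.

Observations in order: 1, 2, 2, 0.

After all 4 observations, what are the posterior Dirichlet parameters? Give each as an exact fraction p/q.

obs 1: x=1 → posterior Dirichlet(5, 11/2, 4/3)
obs 2: x=2 → posterior Dirichlet(5, 11/2, 7/3)
obs 3: x=2 → posterior Dirichlet(5, 11/2, 10/3)
obs 4: x=0 → posterior Dirichlet(6, 11/2, 10/3)

alpha_1=6, alpha_2=11/2, alpha_3=10/3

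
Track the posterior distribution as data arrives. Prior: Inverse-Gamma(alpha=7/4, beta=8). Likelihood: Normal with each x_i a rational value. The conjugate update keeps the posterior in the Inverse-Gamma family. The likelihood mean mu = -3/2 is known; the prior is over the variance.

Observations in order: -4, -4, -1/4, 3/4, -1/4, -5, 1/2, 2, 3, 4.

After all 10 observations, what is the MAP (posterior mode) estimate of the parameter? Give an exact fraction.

1851/248

obs 1: x=-4 → posterior Inverse-Gamma(9/4, 89/8)
obs 2: x=-4 → posterior Inverse-Gamma(11/4, 57/4)
obs 3: x=-1/4 → posterior Inverse-Gamma(13/4, 481/32)
obs 4: x=3/4 → posterior Inverse-Gamma(15/4, 281/16)
obs 5: x=-1/4 → posterior Inverse-Gamma(17/4, 587/32)
obs 6: x=-5 → posterior Inverse-Gamma(19/4, 783/32)
obs 7: x=1/2 → posterior Inverse-Gamma(21/4, 847/32)
obs 8: x=2 → posterior Inverse-Gamma(23/4, 1043/32)
obs 9: x=3 → posterior Inverse-Gamma(25/4, 1367/32)
obs 10: x=4 → posterior Inverse-Gamma(27/4, 1851/32)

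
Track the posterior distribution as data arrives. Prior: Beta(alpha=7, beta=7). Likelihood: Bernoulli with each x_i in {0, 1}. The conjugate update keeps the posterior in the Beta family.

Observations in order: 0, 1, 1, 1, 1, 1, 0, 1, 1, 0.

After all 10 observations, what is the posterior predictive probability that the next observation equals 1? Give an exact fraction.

obs 1: x=0 → posterior Beta(7, 8)
obs 2: x=1 → posterior Beta(8, 8)
obs 3: x=1 → posterior Beta(9, 8)
obs 4: x=1 → posterior Beta(10, 8)
obs 5: x=1 → posterior Beta(11, 8)
obs 6: x=1 → posterior Beta(12, 8)
obs 7: x=0 → posterior Beta(12, 9)
obs 8: x=1 → posterior Beta(13, 9)
obs 9: x=1 → posterior Beta(14, 9)
obs 10: x=0 → posterior Beta(14, 10)

7/12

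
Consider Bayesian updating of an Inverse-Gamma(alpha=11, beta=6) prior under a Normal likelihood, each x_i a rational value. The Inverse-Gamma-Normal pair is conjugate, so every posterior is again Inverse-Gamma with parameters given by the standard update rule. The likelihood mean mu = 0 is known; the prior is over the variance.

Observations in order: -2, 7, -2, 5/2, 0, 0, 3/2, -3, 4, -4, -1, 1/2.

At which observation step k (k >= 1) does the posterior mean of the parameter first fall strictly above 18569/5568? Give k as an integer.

obs 1: x=-2 → posterior Inverse-Gamma(23/2, 8)
obs 2: x=7 → posterior Inverse-Gamma(12, 65/2)
obs 3: x=-2 → posterior Inverse-Gamma(25/2, 69/2)
obs 4: x=5/2 → posterior Inverse-Gamma(13, 301/8)
obs 5: x=0 → posterior Inverse-Gamma(27/2, 301/8)
obs 6: x=0 → posterior Inverse-Gamma(14, 301/8)
obs 7: x=3/2 → posterior Inverse-Gamma(29/2, 155/4)
obs 8: x=-3 → posterior Inverse-Gamma(15, 173/4)
obs 9: x=4 → posterior Inverse-Gamma(31/2, 205/4)
obs 10: x=-4 → posterior Inverse-Gamma(16, 237/4)
obs 11: x=-1 → posterior Inverse-Gamma(33/2, 239/4)
obs 12: x=1/2 → posterior Inverse-Gamma(17, 479/8)

k = 9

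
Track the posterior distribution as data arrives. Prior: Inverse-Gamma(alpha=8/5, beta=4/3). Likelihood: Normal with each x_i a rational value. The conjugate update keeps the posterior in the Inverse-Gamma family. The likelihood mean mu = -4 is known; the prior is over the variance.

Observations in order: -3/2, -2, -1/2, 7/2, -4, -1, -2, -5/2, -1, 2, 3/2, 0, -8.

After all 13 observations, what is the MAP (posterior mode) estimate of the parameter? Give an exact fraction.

obs 1: x=-3/2 → posterior Inverse-Gamma(21/10, 107/24)
obs 2: x=-2 → posterior Inverse-Gamma(13/5, 155/24)
obs 3: x=-1/2 → posterior Inverse-Gamma(31/10, 151/12)
obs 4: x=7/2 → posterior Inverse-Gamma(18/5, 977/24)
obs 5: x=-4 → posterior Inverse-Gamma(41/10, 977/24)
obs 6: x=-1 → posterior Inverse-Gamma(23/5, 1085/24)
obs 7: x=-2 → posterior Inverse-Gamma(51/10, 1133/24)
obs 8: x=-5/2 → posterior Inverse-Gamma(28/5, 145/3)
obs 9: x=-1 → posterior Inverse-Gamma(61/10, 317/6)
obs 10: x=2 → posterior Inverse-Gamma(33/5, 425/6)
obs 11: x=3/2 → posterior Inverse-Gamma(71/10, 2063/24)
obs 12: x=0 → posterior Inverse-Gamma(38/5, 2255/24)
obs 13: x=-8 → posterior Inverse-Gamma(81/10, 2447/24)

12235/1092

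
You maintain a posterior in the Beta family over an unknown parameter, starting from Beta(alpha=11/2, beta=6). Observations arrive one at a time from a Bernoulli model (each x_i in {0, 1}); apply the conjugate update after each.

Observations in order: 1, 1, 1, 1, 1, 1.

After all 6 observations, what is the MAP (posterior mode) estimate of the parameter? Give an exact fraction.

obs 1: x=1 → posterior Beta(13/2, 6)
obs 2: x=1 → posterior Beta(15/2, 6)
obs 3: x=1 → posterior Beta(17/2, 6)
obs 4: x=1 → posterior Beta(19/2, 6)
obs 5: x=1 → posterior Beta(21/2, 6)
obs 6: x=1 → posterior Beta(23/2, 6)

21/31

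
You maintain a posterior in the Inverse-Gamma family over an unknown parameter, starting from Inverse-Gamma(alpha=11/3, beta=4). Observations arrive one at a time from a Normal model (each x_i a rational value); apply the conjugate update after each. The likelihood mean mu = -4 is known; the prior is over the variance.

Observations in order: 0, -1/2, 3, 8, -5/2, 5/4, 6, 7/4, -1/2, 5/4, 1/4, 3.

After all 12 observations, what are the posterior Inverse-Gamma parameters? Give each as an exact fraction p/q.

obs 1: x=0 → posterior Inverse-Gamma(25/6, 12)
obs 2: x=-1/2 → posterior Inverse-Gamma(14/3, 145/8)
obs 3: x=3 → posterior Inverse-Gamma(31/6, 341/8)
obs 4: x=8 → posterior Inverse-Gamma(17/3, 917/8)
obs 5: x=-5/2 → posterior Inverse-Gamma(37/6, 463/4)
obs 6: x=5/4 → posterior Inverse-Gamma(20/3, 4145/32)
obs 7: x=6 → posterior Inverse-Gamma(43/6, 5745/32)
obs 8: x=7/4 → posterior Inverse-Gamma(23/3, 3137/16)
obs 9: x=-1/2 → posterior Inverse-Gamma(49/6, 3235/16)
obs 10: x=5/4 → posterior Inverse-Gamma(26/3, 6911/32)
obs 11: x=1/4 → posterior Inverse-Gamma(55/6, 225)
obs 12: x=3 → posterior Inverse-Gamma(29/3, 499/2)

alpha=29/3, beta=499/2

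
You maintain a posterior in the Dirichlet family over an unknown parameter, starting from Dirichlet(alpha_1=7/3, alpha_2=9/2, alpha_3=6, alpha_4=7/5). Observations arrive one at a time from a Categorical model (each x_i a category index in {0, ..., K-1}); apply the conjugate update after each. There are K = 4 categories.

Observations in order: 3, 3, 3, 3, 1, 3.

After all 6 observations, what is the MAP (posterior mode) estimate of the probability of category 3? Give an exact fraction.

obs 1: x=3 → posterior Dirichlet(7/3, 9/2, 6, 12/5)
obs 2: x=3 → posterior Dirichlet(7/3, 9/2, 6, 17/5)
obs 3: x=3 → posterior Dirichlet(7/3, 9/2, 6, 22/5)
obs 4: x=3 → posterior Dirichlet(7/3, 9/2, 6, 27/5)
obs 5: x=1 → posterior Dirichlet(7/3, 11/2, 6, 27/5)
obs 6: x=3 → posterior Dirichlet(7/3, 11/2, 6, 32/5)

162/487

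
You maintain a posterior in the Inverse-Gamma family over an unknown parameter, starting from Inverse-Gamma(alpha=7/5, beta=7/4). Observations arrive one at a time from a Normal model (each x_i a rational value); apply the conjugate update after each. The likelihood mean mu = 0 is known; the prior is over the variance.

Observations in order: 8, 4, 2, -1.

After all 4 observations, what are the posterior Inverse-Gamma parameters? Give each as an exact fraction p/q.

alpha=17/5, beta=177/4

obs 1: x=8 → posterior Inverse-Gamma(19/10, 135/4)
obs 2: x=4 → posterior Inverse-Gamma(12/5, 167/4)
obs 3: x=2 → posterior Inverse-Gamma(29/10, 175/4)
obs 4: x=-1 → posterior Inverse-Gamma(17/5, 177/4)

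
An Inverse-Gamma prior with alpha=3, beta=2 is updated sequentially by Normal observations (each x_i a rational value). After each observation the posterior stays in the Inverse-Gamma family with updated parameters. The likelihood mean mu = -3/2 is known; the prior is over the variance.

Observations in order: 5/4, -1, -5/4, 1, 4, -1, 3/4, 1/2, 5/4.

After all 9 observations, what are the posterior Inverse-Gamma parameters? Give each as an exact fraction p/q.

obs 1: x=5/4 → posterior Inverse-Gamma(7/2, 185/32)
obs 2: x=-1 → posterior Inverse-Gamma(4, 189/32)
obs 3: x=-5/4 → posterior Inverse-Gamma(9/2, 95/16)
obs 4: x=1 → posterior Inverse-Gamma(5, 145/16)
obs 5: x=4 → posterior Inverse-Gamma(11/2, 387/16)
obs 6: x=-1 → posterior Inverse-Gamma(6, 389/16)
obs 7: x=3/4 → posterior Inverse-Gamma(13/2, 859/32)
obs 8: x=1/2 → posterior Inverse-Gamma(7, 923/32)
obs 9: x=5/4 → posterior Inverse-Gamma(15/2, 261/8)

alpha=15/2, beta=261/8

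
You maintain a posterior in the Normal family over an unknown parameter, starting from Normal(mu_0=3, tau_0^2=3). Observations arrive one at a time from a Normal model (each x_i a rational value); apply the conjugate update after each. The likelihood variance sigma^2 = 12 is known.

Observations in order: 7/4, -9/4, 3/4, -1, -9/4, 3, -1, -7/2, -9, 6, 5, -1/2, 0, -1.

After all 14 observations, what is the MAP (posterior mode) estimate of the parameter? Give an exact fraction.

4/9

obs 1: x=7/4 → posterior Normal(11/4, 12/5)
obs 2: x=-9/4 → posterior Normal(23/12, 2)
obs 3: x=3/4 → posterior Normal(7/4, 12/7)
obs 4: x=-1 → posterior Normal(45/32, 3/2)
obs 5: x=-9/4 → posterior Normal(1, 4/3)
obs 6: x=3 → posterior Normal(6/5, 6/5)
obs 7: x=-1 → posterior Normal(1, 12/11)
obs 8: x=-7/2 → posterior Normal(5/8, 1)
obs 9: x=-9 → posterior Normal(-3/26, 12/13)
obs 10: x=6 → posterior Normal(9/28, 6/7)
obs 11: x=5 → posterior Normal(19/30, 4/5)
obs 12: x=-1/2 → posterior Normal(9/16, 3/4)
obs 13: x=0 → posterior Normal(9/17, 12/17)
obs 14: x=-1 → posterior Normal(4/9, 2/3)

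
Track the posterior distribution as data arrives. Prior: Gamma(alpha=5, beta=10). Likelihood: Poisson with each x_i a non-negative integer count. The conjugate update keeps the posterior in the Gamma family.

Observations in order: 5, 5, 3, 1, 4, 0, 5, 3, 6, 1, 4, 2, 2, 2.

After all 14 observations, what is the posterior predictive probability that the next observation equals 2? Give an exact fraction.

obs 1: x=5 → posterior Gamma(10, 11)
obs 2: x=5 → posterior Gamma(15, 12)
obs 3: x=3 → posterior Gamma(18, 13)
obs 4: x=1 → posterior Gamma(19, 14)
obs 5: x=4 → posterior Gamma(23, 15)
obs 6: x=0 → posterior Gamma(23, 16)
obs 7: x=5 → posterior Gamma(28, 17)
obs 8: x=3 → posterior Gamma(31, 18)
obs 9: x=6 → posterior Gamma(37, 19)
obs 10: x=1 → posterior Gamma(38, 20)
obs 11: x=4 → posterior Gamma(42, 21)
obs 12: x=2 → posterior Gamma(44, 22)
obs 13: x=2 → posterior Gamma(46, 23)
obs 14: x=2 → posterior Gamma(48, 24)

2091928920001706726414367458110260729775585657548556150235438279294976/7888609052210118054117285652827862296732064351090230047702789306640625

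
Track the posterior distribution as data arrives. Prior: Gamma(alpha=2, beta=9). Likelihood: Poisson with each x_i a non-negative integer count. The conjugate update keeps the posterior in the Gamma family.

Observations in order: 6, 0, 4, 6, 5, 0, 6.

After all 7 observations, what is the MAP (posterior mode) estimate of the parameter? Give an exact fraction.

obs 1: x=6 → posterior Gamma(8, 10)
obs 2: x=0 → posterior Gamma(8, 11)
obs 3: x=4 → posterior Gamma(12, 12)
obs 4: x=6 → posterior Gamma(18, 13)
obs 5: x=5 → posterior Gamma(23, 14)
obs 6: x=0 → posterior Gamma(23, 15)
obs 7: x=6 → posterior Gamma(29, 16)

7/4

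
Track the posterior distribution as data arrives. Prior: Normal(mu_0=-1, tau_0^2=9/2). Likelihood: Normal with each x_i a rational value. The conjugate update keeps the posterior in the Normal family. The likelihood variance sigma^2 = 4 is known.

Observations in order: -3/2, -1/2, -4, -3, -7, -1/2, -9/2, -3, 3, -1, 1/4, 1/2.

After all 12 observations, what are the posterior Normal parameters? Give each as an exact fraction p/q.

mu_0=-797/464, tau_0^2=9/29

obs 1: x=-3/2 → posterior Normal(-43/34, 36/17)
obs 2: x=-1/2 → posterior Normal(-1, 18/13)
obs 3: x=-4 → posterior Normal(-62/35, 36/35)
obs 4: x=-3 → posterior Normal(-89/44, 9/11)
obs 5: x=-7 → posterior Normal(-152/53, 36/53)
obs 6: x=-1/2 → posterior Normal(-313/124, 18/31)
obs 7: x=-9/2 → posterior Normal(-197/71, 36/71)
obs 8: x=-3 → posterior Normal(-14/5, 9/20)
obs 9: x=3 → posterior Normal(-197/89, 36/89)
obs 10: x=-1 → posterior Normal(-103/49, 18/49)
obs 11: x=1/4 → posterior Normal(-815/428, 36/107)
obs 12: x=1/2 → posterior Normal(-797/464, 9/29)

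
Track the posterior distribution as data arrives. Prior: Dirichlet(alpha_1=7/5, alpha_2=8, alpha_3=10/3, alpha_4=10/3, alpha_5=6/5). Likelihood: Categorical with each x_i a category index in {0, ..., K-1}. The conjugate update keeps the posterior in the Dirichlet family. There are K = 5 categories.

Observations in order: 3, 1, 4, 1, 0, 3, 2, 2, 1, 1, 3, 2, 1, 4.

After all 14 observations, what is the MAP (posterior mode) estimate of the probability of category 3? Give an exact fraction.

obs 1: x=3 → posterior Dirichlet(7/5, 8, 10/3, 13/3, 6/5)
obs 2: x=1 → posterior Dirichlet(7/5, 9, 10/3, 13/3, 6/5)
obs 3: x=4 → posterior Dirichlet(7/5, 9, 10/3, 13/3, 11/5)
obs 4: x=1 → posterior Dirichlet(7/5, 10, 10/3, 13/3, 11/5)
obs 5: x=0 → posterior Dirichlet(12/5, 10, 10/3, 13/3, 11/5)
obs 6: x=3 → posterior Dirichlet(12/5, 10, 10/3, 16/3, 11/5)
obs 7: x=2 → posterior Dirichlet(12/5, 10, 13/3, 16/3, 11/5)
obs 8: x=2 → posterior Dirichlet(12/5, 10, 16/3, 16/3, 11/5)
obs 9: x=1 → posterior Dirichlet(12/5, 11, 16/3, 16/3, 11/5)
obs 10: x=1 → posterior Dirichlet(12/5, 12, 16/3, 16/3, 11/5)
obs 11: x=3 → posterior Dirichlet(12/5, 12, 16/3, 19/3, 11/5)
obs 12: x=2 → posterior Dirichlet(12/5, 12, 19/3, 19/3, 11/5)
obs 13: x=1 → posterior Dirichlet(12/5, 13, 19/3, 19/3, 11/5)
obs 14: x=4 → posterior Dirichlet(12/5, 13, 19/3, 19/3, 16/5)

40/197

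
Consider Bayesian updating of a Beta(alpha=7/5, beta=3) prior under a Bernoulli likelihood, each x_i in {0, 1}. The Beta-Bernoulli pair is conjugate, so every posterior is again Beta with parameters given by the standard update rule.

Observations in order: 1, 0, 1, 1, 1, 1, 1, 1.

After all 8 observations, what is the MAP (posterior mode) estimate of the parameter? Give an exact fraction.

obs 1: x=1 → posterior Beta(12/5, 3)
obs 2: x=0 → posterior Beta(12/5, 4)
obs 3: x=1 → posterior Beta(17/5, 4)
obs 4: x=1 → posterior Beta(22/5, 4)
obs 5: x=1 → posterior Beta(27/5, 4)
obs 6: x=1 → posterior Beta(32/5, 4)
obs 7: x=1 → posterior Beta(37/5, 4)
obs 8: x=1 → posterior Beta(42/5, 4)

37/52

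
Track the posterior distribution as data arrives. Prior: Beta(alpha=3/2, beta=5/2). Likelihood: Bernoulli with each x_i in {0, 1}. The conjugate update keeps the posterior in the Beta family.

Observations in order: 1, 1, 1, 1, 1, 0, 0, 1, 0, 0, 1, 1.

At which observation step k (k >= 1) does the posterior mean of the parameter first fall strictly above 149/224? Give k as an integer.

k = 4

obs 1: x=1 → posterior Beta(5/2, 5/2)
obs 2: x=1 → posterior Beta(7/2, 5/2)
obs 3: x=1 → posterior Beta(9/2, 5/2)
obs 4: x=1 → posterior Beta(11/2, 5/2)
obs 5: x=1 → posterior Beta(13/2, 5/2)
obs 6: x=0 → posterior Beta(13/2, 7/2)
obs 7: x=0 → posterior Beta(13/2, 9/2)
obs 8: x=1 → posterior Beta(15/2, 9/2)
obs 9: x=0 → posterior Beta(15/2, 11/2)
obs 10: x=0 → posterior Beta(15/2, 13/2)
obs 11: x=1 → posterior Beta(17/2, 13/2)
obs 12: x=1 → posterior Beta(19/2, 13/2)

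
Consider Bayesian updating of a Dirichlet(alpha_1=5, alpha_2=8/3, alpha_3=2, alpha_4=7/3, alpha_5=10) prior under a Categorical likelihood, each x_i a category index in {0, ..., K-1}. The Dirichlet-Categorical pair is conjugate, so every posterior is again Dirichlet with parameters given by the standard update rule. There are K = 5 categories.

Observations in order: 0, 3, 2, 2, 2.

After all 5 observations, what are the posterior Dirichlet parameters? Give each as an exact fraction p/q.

obs 1: x=0 → posterior Dirichlet(6, 8/3, 2, 7/3, 10)
obs 2: x=3 → posterior Dirichlet(6, 8/3, 2, 10/3, 10)
obs 3: x=2 → posterior Dirichlet(6, 8/3, 3, 10/3, 10)
obs 4: x=2 → posterior Dirichlet(6, 8/3, 4, 10/3, 10)
obs 5: x=2 → posterior Dirichlet(6, 8/3, 5, 10/3, 10)

alpha_1=6, alpha_2=8/3, alpha_3=5, alpha_4=10/3, alpha_5=10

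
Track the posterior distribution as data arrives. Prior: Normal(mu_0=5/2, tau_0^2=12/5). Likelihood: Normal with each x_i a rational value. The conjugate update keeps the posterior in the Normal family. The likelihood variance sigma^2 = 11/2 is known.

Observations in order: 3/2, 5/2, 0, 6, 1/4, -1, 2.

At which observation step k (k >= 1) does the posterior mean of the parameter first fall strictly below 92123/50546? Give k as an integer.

obs 1: x=3/2 → posterior Normal(347/158, 132/79)
obs 2: x=5/2 → posterior Normal(467/206, 132/103)
obs 3: x=0 → posterior Normal(467/254, 132/127)
obs 4: x=6 → posterior Normal(5/2, 132/151)
obs 5: x=1/4 → posterior Normal(767/350, 132/175)
obs 6: x=-1 → posterior Normal(719/398, 132/199)
obs 7: x=2 → posterior Normal(815/446, 132/223)

k = 6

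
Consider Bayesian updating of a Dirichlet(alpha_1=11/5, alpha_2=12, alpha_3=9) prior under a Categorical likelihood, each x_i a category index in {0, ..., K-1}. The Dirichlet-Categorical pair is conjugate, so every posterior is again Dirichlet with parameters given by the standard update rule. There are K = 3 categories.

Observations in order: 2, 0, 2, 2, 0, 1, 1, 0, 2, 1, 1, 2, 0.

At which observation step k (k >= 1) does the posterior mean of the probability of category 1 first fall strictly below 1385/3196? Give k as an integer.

obs 1: x=2 → posterior Dirichlet(11/5, 12, 10)
obs 2: x=0 → posterior Dirichlet(16/5, 12, 10)
obs 3: x=2 → posterior Dirichlet(16/5, 12, 11)
obs 4: x=2 → posterior Dirichlet(16/5, 12, 12)
obs 5: x=0 → posterior Dirichlet(21/5, 12, 12)
obs 6: x=1 → posterior Dirichlet(21/5, 13, 12)
obs 7: x=1 → posterior Dirichlet(21/5, 14, 12)
obs 8: x=0 → posterior Dirichlet(26/5, 14, 12)
obs 9: x=2 → posterior Dirichlet(26/5, 14, 13)
obs 10: x=1 → posterior Dirichlet(26/5, 15, 13)
obs 11: x=1 → posterior Dirichlet(26/5, 16, 13)
obs 12: x=2 → posterior Dirichlet(26/5, 16, 14)
obs 13: x=0 → posterior Dirichlet(31/5, 16, 14)

k = 5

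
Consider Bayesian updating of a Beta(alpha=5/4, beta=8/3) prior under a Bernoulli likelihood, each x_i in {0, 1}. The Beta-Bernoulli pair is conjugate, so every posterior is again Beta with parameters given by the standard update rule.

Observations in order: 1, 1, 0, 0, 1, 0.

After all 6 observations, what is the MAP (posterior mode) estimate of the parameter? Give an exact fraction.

39/95

obs 1: x=1 → posterior Beta(9/4, 8/3)
obs 2: x=1 → posterior Beta(13/4, 8/3)
obs 3: x=0 → posterior Beta(13/4, 11/3)
obs 4: x=0 → posterior Beta(13/4, 14/3)
obs 5: x=1 → posterior Beta(17/4, 14/3)
obs 6: x=0 → posterior Beta(17/4, 17/3)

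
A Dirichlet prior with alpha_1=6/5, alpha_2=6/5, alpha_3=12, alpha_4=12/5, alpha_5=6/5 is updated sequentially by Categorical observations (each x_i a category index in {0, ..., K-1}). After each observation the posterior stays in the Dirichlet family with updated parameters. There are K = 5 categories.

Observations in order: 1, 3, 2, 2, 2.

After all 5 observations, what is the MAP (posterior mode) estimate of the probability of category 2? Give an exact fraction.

obs 1: x=1 → posterior Dirichlet(6/5, 11/5, 12, 12/5, 6/5)
obs 2: x=3 → posterior Dirichlet(6/5, 11/5, 12, 17/5, 6/5)
obs 3: x=2 → posterior Dirichlet(6/5, 11/5, 13, 17/5, 6/5)
obs 4: x=2 → posterior Dirichlet(6/5, 11/5, 14, 17/5, 6/5)
obs 5: x=2 → posterior Dirichlet(6/5, 11/5, 15, 17/5, 6/5)

7/9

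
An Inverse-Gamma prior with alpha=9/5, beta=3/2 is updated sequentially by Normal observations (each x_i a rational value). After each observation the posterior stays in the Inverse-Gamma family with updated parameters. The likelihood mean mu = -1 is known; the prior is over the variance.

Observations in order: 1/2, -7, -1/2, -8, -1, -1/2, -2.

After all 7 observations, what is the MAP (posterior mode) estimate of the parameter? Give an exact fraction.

obs 1: x=1/2 → posterior Inverse-Gamma(23/10, 21/8)
obs 2: x=-7 → posterior Inverse-Gamma(14/5, 165/8)
obs 3: x=-1/2 → posterior Inverse-Gamma(33/10, 83/4)
obs 4: x=-8 → posterior Inverse-Gamma(19/5, 181/4)
obs 5: x=-1 → posterior Inverse-Gamma(43/10, 181/4)
obs 6: x=-1/2 → posterior Inverse-Gamma(24/5, 363/8)
obs 7: x=-2 → posterior Inverse-Gamma(53/10, 367/8)

1835/252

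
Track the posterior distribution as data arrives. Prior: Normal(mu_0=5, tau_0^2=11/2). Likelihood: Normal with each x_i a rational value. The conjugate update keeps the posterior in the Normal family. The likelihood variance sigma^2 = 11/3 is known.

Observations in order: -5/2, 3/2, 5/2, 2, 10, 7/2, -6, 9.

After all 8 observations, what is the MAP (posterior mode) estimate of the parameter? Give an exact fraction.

35/13

obs 1: x=-5/2 → posterior Normal(1/2, 11/5)
obs 2: x=3/2 → posterior Normal(7/8, 11/8)
obs 3: x=5/2 → posterior Normal(29/22, 1)
obs 4: x=2 → posterior Normal(41/28, 11/14)
obs 5: x=10 → posterior Normal(101/34, 11/17)
obs 6: x=7/2 → posterior Normal(61/20, 11/20)
obs 7: x=-6 → posterior Normal(43/23, 11/23)
obs 8: x=9 → posterior Normal(35/13, 11/26)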